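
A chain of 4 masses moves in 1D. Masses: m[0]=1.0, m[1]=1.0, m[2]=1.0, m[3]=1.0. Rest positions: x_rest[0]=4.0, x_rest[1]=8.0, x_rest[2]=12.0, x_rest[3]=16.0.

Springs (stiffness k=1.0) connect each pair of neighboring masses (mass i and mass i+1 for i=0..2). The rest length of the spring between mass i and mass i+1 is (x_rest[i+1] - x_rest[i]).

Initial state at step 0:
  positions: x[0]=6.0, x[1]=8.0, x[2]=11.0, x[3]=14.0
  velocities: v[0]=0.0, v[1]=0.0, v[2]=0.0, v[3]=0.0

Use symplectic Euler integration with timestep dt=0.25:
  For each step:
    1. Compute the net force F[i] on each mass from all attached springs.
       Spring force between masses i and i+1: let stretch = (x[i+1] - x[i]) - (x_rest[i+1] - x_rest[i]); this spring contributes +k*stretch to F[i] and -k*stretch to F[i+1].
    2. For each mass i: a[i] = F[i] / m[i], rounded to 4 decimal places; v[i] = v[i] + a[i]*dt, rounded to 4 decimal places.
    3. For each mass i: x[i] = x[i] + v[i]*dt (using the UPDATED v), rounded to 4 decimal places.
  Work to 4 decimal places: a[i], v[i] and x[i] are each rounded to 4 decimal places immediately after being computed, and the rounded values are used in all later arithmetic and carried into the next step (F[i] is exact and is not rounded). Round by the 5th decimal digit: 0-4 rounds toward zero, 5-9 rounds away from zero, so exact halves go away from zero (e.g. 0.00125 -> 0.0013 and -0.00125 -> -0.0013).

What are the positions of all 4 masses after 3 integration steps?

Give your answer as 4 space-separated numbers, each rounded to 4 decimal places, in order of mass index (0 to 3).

Answer: 5.3069 8.3001 11.0369 14.3562

Derivation:
Step 0: x=[6.0000 8.0000 11.0000 14.0000] v=[0.0000 0.0000 0.0000 0.0000]
Step 1: x=[5.8750 8.0625 11.0000 14.0625] v=[-0.5000 0.2500 0.0000 0.2500]
Step 2: x=[5.6367 8.1719 11.0078 14.1836] v=[-0.9531 0.4375 0.0313 0.4844]
Step 3: x=[5.3069 8.3001 11.0369 14.3562] v=[-1.3193 0.5127 0.1163 0.6905]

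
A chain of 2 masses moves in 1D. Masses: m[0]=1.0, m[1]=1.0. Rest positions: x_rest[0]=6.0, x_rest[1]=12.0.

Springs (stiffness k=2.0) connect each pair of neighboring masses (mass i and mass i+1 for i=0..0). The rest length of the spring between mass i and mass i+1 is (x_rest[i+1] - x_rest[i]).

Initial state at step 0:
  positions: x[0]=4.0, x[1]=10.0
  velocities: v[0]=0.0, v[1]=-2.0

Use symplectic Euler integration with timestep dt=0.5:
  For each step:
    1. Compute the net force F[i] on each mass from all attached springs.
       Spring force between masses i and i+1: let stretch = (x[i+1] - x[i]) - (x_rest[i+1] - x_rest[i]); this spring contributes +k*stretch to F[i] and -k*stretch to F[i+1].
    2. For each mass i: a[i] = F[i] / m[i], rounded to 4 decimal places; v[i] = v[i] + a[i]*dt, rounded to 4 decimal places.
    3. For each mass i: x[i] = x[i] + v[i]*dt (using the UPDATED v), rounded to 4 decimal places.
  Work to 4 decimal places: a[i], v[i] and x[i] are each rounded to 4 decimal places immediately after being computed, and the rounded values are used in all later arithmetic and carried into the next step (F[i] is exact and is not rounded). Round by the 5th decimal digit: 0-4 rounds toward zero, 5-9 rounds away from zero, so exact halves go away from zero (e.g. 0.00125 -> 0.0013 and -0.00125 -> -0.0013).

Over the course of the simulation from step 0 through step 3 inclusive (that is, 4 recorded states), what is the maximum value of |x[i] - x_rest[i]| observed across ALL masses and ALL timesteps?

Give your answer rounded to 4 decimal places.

Answer: 3.5000

Derivation:
Step 0: x=[4.0000 10.0000] v=[0.0000 -2.0000]
Step 1: x=[4.0000 9.0000] v=[0.0000 -2.0000]
Step 2: x=[3.5000 8.5000] v=[-1.0000 -1.0000]
Step 3: x=[2.5000 8.5000] v=[-2.0000 0.0000]
Max displacement = 3.5000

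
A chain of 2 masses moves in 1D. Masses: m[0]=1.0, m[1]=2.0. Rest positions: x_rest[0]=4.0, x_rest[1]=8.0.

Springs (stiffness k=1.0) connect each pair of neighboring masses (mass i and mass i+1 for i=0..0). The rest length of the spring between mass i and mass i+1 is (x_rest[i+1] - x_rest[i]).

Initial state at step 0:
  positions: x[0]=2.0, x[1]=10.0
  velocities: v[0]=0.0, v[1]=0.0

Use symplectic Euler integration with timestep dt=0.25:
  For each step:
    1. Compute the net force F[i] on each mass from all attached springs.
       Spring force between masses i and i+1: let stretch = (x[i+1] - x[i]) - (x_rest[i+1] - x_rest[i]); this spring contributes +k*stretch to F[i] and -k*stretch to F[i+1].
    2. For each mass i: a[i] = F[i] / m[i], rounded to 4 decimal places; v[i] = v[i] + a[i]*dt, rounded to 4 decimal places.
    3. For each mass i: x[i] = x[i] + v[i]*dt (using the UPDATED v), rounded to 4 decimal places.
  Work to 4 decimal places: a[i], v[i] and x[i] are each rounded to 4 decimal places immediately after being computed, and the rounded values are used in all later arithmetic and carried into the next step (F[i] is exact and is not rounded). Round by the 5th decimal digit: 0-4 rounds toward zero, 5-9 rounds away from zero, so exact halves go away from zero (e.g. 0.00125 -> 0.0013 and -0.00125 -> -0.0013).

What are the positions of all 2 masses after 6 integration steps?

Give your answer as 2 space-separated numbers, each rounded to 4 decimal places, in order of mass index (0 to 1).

Step 0: x=[2.0000 10.0000] v=[0.0000 0.0000]
Step 1: x=[2.2500 9.8750] v=[1.0000 -0.5000]
Step 2: x=[2.7266 9.6367] v=[1.9063 -0.9531]
Step 3: x=[3.3851 9.3075] v=[2.6338 -1.3169]
Step 4: x=[4.1637 8.9182] v=[3.1144 -1.5572]
Step 5: x=[4.9895 8.5053] v=[3.3030 -1.6515]
Step 6: x=[5.7850 8.1076] v=[3.1820 -1.5910]

Answer: 5.7850 8.1076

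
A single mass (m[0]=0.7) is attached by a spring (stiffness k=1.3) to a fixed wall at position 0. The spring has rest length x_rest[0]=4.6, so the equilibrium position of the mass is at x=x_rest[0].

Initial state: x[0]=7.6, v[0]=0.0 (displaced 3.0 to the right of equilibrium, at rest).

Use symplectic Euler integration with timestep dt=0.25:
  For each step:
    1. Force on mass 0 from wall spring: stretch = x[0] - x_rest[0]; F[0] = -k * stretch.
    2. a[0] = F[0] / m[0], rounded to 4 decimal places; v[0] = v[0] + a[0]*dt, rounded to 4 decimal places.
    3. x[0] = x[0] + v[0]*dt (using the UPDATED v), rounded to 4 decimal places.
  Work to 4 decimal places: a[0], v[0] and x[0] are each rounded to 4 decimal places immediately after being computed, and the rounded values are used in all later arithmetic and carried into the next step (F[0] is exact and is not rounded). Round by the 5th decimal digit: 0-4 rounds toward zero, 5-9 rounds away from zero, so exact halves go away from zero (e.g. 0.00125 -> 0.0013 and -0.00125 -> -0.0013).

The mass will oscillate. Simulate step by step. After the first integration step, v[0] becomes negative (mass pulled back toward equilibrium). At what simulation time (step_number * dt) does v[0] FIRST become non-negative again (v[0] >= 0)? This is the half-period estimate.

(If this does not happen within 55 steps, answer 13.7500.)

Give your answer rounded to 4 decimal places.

Step 0: x=[7.6000] v=[0.0000]
Step 1: x=[7.2518] v=[-1.3929]
Step 2: x=[6.5958] v=[-2.6241]
Step 3: x=[5.7081] v=[-3.5507]
Step 4: x=[4.6918] v=[-4.0652]
Step 5: x=[3.6649] v=[-4.1078]
Step 6: x=[2.7465] v=[-3.6737]
Step 7: x=[2.0432] v=[-2.8132]
Step 8: x=[1.6367] v=[-1.6261]
Step 9: x=[1.5741] v=[-0.2503]
Step 10: x=[1.8628] v=[1.1546]
First v>=0 after going negative at step 10, time=2.5000

Answer: 2.5000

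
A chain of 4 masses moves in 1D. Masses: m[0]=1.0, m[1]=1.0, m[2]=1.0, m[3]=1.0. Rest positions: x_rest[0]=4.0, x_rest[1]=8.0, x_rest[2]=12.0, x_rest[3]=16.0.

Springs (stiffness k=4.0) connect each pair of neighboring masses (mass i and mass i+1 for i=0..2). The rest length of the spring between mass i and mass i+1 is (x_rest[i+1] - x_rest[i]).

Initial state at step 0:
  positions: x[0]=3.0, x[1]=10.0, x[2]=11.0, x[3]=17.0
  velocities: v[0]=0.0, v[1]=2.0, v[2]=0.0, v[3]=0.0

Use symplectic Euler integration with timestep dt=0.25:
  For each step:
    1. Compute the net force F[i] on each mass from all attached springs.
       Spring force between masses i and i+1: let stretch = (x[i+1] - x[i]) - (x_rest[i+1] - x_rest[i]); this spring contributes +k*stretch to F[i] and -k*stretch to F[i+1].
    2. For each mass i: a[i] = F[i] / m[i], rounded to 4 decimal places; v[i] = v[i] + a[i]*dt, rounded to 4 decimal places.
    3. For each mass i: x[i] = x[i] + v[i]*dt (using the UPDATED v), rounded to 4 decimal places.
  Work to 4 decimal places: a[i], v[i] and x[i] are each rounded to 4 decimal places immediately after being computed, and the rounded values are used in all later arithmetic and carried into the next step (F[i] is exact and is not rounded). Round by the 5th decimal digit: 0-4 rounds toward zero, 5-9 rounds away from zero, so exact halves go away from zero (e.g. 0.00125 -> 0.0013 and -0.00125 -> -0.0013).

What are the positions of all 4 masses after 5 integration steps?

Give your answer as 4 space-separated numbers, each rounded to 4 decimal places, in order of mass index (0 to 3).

Step 0: x=[3.0000 10.0000 11.0000 17.0000] v=[0.0000 2.0000 0.0000 0.0000]
Step 1: x=[3.7500 9.0000 12.2500 16.5000] v=[3.0000 -4.0000 5.0000 -2.0000]
Step 2: x=[4.8125 7.5000 13.7500 15.9375] v=[4.2500 -6.0000 6.0000 -2.2500]
Step 3: x=[5.5469 6.8906 14.2344 15.8281] v=[2.9375 -2.4375 1.9375 -0.4375]
Step 4: x=[5.6172 7.7813 13.2813 16.3203] v=[0.2812 3.5626 -3.8126 1.9688]
Step 5: x=[5.2285 9.5059 11.7129 17.0528] v=[-1.5547 6.8985 -6.2736 2.9298]

Answer: 5.2285 9.5059 11.7129 17.0528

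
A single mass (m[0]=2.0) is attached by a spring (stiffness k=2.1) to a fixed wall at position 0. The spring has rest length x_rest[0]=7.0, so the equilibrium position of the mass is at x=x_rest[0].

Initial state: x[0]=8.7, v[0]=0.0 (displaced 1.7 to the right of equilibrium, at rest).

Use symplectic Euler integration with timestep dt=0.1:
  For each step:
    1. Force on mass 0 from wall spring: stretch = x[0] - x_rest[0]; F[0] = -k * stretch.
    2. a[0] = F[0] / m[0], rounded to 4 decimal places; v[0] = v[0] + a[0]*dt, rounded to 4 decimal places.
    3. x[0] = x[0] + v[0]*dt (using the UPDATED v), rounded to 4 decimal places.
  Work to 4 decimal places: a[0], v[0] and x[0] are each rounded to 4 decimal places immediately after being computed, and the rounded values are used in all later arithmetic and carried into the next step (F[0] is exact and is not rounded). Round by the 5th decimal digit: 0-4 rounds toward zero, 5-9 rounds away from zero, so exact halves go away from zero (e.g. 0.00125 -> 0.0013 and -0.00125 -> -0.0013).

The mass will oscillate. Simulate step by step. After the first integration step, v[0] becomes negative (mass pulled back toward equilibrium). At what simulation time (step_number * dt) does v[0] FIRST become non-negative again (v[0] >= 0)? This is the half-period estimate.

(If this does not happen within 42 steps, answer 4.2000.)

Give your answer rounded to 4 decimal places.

Step 0: x=[8.7000] v=[0.0000]
Step 1: x=[8.6822] v=[-0.1785]
Step 2: x=[8.6467] v=[-0.3551]
Step 3: x=[8.5939] v=[-0.5280]
Step 4: x=[8.5244] v=[-0.6954]
Step 5: x=[8.4389] v=[-0.8555]
Step 6: x=[8.3382] v=[-1.0066]
Step 7: x=[8.2235] v=[-1.1471]
Step 8: x=[8.0959] v=[-1.2756]
Step 9: x=[7.9568] v=[-1.3907]
Step 10: x=[7.8077] v=[-1.4912]
Step 11: x=[7.6501] v=[-1.5760]
Step 12: x=[7.4857] v=[-1.6443]
Step 13: x=[7.3162] v=[-1.6953]
Step 14: x=[7.1434] v=[-1.7285]
Step 15: x=[6.9690] v=[-1.7436]
Step 16: x=[6.7950] v=[-1.7403]
Step 17: x=[6.6231] v=[-1.7188]
Step 18: x=[6.4552] v=[-1.6792]
Step 19: x=[6.2930] v=[-1.6220]
Step 20: x=[6.1382] v=[-1.5478]
Step 21: x=[5.9925] v=[-1.4573]
Step 22: x=[5.8574] v=[-1.3515]
Step 23: x=[5.7343] v=[-1.2315]
Step 24: x=[5.6244] v=[-1.0986]
Step 25: x=[5.5290] v=[-0.9542]
Step 26: x=[5.4490] v=[-0.7997]
Step 27: x=[5.3853] v=[-0.6368]
Step 28: x=[5.3386] v=[-0.4673]
Step 29: x=[5.3093] v=[-0.2929]
Step 30: x=[5.2978] v=[-0.1154]
Step 31: x=[5.3041] v=[0.0633]
First v>=0 after going negative at step 31, time=3.1000

Answer: 3.1000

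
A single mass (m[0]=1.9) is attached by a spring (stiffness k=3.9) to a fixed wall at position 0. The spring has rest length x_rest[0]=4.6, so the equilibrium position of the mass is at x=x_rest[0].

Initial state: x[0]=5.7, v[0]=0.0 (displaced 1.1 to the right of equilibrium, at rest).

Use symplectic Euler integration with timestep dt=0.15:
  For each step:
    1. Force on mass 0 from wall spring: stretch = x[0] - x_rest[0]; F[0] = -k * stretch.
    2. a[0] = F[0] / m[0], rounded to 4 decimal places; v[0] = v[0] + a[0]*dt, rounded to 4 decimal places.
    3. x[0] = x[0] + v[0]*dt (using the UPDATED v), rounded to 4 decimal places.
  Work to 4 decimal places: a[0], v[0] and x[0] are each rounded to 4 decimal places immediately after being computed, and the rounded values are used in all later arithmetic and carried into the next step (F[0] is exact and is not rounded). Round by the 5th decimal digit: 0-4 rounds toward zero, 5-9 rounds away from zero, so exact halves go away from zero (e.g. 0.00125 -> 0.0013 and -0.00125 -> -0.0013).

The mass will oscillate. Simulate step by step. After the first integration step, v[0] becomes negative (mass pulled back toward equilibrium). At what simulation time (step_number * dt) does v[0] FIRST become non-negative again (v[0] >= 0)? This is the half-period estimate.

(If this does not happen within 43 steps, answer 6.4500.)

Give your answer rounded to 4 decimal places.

Step 0: x=[5.7000] v=[0.0000]
Step 1: x=[5.6492] v=[-0.3387]
Step 2: x=[5.5499] v=[-0.6617]
Step 3: x=[5.4068] v=[-0.9542]
Step 4: x=[5.2264] v=[-1.2026]
Step 5: x=[5.0171] v=[-1.3955]
Step 6: x=[4.7885] v=[-1.5239]
Step 7: x=[4.5512] v=[-1.5819]
Step 8: x=[4.3162] v=[-1.5669]
Step 9: x=[4.0943] v=[-1.4795]
Step 10: x=[3.8957] v=[-1.3238]
Step 11: x=[3.7297] v=[-1.1069]
Step 12: x=[3.6039] v=[-0.8389]
Step 13: x=[3.5241] v=[-0.5322]
Step 14: x=[3.4940] v=[-0.2009]
Step 15: x=[3.5149] v=[0.1396]
First v>=0 after going negative at step 15, time=2.2500

Answer: 2.2500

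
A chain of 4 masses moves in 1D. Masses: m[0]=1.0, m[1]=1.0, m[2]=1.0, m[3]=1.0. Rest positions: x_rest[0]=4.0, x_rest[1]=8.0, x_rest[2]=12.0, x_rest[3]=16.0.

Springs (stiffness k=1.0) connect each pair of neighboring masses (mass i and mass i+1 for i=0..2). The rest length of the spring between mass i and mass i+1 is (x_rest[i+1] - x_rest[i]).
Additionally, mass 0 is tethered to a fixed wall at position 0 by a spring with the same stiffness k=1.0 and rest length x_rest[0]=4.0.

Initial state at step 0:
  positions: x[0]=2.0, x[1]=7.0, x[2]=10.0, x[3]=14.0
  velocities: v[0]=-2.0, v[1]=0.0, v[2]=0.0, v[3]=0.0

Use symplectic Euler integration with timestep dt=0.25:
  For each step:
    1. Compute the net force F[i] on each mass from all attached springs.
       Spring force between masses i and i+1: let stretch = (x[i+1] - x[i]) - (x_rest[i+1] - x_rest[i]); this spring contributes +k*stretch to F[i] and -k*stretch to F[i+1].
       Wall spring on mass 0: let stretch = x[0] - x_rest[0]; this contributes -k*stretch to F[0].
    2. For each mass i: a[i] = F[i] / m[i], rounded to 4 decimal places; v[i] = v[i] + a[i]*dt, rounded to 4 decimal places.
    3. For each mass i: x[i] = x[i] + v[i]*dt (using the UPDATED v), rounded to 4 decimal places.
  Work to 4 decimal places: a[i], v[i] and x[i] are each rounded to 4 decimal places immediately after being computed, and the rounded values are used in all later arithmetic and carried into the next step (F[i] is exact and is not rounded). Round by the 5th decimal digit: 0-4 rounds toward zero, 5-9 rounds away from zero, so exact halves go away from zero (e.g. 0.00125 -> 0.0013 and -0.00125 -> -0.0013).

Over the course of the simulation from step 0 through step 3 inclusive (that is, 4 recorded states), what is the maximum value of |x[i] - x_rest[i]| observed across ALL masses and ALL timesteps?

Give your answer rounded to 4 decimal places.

Step 0: x=[2.0000 7.0000 10.0000 14.0000] v=[-2.0000 0.0000 0.0000 0.0000]
Step 1: x=[1.6875 6.8750 10.0625 14.0000] v=[-1.2500 -0.5000 0.2500 0.0000]
Step 2: x=[1.5938 6.6250 10.1719 14.0039] v=[-0.3750 -1.0000 0.4375 0.0156]
Step 3: x=[1.7149 6.2822 10.2991 14.0183] v=[0.4844 -1.3711 0.5088 0.0576]
Max displacement = 2.4062

Answer: 2.4062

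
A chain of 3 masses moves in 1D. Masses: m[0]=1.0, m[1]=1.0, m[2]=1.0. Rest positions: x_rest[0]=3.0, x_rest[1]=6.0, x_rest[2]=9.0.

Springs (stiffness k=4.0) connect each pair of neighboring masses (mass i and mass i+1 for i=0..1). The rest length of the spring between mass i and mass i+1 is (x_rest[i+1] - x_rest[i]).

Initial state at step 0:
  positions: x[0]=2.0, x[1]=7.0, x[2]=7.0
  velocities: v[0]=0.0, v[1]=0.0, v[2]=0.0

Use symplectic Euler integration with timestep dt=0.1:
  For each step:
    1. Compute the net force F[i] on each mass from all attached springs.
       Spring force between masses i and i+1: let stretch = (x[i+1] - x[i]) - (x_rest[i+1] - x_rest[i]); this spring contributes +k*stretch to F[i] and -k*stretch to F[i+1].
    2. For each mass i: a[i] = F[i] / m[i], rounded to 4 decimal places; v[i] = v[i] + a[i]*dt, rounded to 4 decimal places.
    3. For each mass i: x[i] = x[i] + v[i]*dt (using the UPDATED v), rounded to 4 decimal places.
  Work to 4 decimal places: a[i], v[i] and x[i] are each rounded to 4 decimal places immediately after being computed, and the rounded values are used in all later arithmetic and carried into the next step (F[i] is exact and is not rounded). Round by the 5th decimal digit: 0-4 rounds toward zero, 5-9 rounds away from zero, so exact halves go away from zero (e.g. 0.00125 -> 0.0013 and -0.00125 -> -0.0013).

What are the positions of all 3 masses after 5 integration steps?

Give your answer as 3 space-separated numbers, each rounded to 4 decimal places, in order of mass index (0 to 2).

Step 0: x=[2.0000 7.0000 7.0000] v=[0.0000 0.0000 0.0000]
Step 1: x=[2.0800 6.8000 7.1200] v=[0.8000 -2.0000 1.2000]
Step 2: x=[2.2288 6.4240 7.3472] v=[1.4880 -3.7600 2.2720]
Step 3: x=[2.4254 5.9171 7.6575] v=[1.9661 -5.0688 3.1027]
Step 4: x=[2.6417 5.3402 8.0182] v=[2.1628 -5.7693 3.6065]
Step 5: x=[2.8459 4.7625 8.3917] v=[2.0422 -5.7775 3.7353]

Answer: 2.8459 4.7625 8.3917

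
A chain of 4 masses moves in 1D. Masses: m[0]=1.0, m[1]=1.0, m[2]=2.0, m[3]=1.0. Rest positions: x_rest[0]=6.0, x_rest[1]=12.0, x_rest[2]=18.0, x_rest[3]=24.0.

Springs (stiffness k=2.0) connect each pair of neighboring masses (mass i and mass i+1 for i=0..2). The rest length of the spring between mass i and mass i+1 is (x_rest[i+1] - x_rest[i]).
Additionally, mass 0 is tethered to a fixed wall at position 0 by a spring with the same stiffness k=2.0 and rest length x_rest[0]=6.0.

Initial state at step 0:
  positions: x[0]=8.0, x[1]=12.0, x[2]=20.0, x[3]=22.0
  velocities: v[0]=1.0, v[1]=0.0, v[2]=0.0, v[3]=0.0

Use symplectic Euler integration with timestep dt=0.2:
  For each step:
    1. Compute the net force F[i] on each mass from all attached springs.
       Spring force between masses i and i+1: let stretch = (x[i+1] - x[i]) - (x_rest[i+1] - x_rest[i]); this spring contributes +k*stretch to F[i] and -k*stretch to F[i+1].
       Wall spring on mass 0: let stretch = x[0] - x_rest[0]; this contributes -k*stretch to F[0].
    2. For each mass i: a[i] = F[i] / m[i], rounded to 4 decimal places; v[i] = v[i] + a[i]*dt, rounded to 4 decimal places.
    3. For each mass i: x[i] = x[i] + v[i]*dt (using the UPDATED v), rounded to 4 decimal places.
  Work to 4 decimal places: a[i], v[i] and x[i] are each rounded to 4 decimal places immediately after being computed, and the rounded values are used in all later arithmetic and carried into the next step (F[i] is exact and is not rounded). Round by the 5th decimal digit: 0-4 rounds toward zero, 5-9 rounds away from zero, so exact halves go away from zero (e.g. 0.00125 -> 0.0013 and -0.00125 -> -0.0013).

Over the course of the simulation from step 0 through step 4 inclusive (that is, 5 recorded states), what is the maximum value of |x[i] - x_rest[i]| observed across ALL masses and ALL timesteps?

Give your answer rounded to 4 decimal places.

Step 0: x=[8.0000 12.0000 20.0000 22.0000] v=[1.0000 0.0000 0.0000 0.0000]
Step 1: x=[7.8800 12.3200 19.7600 22.3200] v=[-0.6000 1.6000 -1.2000 1.6000]
Step 2: x=[7.4848 12.8800 19.3248 22.9152] v=[-1.9760 2.8000 -2.1760 2.9760]
Step 3: x=[6.9224 13.5240 18.7754 23.7032] v=[-2.8118 3.2198 -2.7469 3.9398]
Step 4: x=[6.3344 14.0599 18.2131 24.5769] v=[-2.9401 2.6797 -2.8116 4.3687]
Max displacement = 2.0599

Answer: 2.0599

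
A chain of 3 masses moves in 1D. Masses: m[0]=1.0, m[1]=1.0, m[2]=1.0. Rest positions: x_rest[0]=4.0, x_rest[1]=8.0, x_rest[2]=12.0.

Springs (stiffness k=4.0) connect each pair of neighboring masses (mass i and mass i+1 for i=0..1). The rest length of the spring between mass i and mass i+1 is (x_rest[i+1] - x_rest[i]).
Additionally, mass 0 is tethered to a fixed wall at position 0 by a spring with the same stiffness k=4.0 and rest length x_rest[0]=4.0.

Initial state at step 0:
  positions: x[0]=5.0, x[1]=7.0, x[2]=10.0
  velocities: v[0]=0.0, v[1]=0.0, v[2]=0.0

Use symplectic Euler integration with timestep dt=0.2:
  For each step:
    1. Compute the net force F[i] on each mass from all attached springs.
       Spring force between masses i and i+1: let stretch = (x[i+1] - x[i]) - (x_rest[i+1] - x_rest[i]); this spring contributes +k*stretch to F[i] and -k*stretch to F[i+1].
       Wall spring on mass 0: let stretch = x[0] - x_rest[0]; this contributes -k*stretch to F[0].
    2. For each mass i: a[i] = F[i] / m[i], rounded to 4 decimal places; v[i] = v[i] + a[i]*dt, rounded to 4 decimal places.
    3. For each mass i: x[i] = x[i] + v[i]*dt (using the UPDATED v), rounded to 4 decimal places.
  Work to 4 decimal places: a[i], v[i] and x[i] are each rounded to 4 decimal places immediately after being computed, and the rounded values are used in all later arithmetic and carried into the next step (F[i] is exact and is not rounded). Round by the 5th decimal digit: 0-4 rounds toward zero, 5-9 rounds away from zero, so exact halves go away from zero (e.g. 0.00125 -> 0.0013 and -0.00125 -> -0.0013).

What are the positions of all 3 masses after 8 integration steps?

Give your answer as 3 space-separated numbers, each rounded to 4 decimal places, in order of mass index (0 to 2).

Answer: 3.8920 7.1883 12.5672

Derivation:
Step 0: x=[5.0000 7.0000 10.0000] v=[0.0000 0.0000 0.0000]
Step 1: x=[4.5200 7.1600 10.1600] v=[-2.4000 0.8000 0.8000]
Step 2: x=[3.7392 7.3776 10.4800] v=[-3.9040 1.0880 1.6000]
Step 3: x=[2.9423 7.5094 10.9436] v=[-3.9846 0.6592 2.3181]
Step 4: x=[2.4053 7.4600 11.4977] v=[-2.6848 -0.2471 2.7707]
Step 5: x=[2.2922 7.2479 12.0458] v=[-0.5653 -1.0607 2.7405]
Step 6: x=[2.6053 7.0105 12.4662] v=[1.5655 -1.1869 2.1022]
Step 7: x=[3.2064 6.9412 12.6537] v=[3.0054 -0.3465 0.9376]
Step 8: x=[3.8920 7.1883 12.5672] v=[3.4281 1.2357 -0.4324]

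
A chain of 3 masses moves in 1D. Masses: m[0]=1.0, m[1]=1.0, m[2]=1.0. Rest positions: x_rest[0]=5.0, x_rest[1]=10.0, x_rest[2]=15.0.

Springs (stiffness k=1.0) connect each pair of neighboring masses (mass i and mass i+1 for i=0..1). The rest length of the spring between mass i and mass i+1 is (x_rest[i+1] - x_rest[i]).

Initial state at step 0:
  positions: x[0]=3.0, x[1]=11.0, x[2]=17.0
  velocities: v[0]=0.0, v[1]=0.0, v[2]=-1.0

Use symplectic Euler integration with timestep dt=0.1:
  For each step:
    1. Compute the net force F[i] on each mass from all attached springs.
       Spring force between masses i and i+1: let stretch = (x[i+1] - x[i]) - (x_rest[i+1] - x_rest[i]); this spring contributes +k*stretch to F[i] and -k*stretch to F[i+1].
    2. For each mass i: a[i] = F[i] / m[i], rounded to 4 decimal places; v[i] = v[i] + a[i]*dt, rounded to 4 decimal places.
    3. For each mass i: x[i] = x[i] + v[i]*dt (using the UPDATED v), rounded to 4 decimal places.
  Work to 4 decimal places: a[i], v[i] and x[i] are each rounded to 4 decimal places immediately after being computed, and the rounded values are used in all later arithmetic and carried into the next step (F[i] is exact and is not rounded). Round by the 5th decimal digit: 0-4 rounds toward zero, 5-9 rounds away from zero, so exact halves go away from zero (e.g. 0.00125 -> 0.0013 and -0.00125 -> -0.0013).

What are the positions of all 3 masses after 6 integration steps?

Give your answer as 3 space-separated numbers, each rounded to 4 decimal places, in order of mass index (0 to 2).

Answer: 3.5954 10.5871 16.2175

Derivation:
Step 0: x=[3.0000 11.0000 17.0000] v=[0.0000 0.0000 -1.0000]
Step 1: x=[3.0300 10.9800 16.8900] v=[0.3000 -0.2000 -1.1000]
Step 2: x=[3.0895 10.9396 16.7709] v=[0.5950 -0.4040 -1.1910]
Step 3: x=[3.1775 10.8790 16.6435] v=[0.8800 -0.6059 -1.2741]
Step 4: x=[3.2925 10.7990 16.5084] v=[1.1502 -0.7996 -1.3506]
Step 5: x=[3.4326 10.7011 16.3663] v=[1.4009 -0.9793 -1.4215]
Step 6: x=[3.5954 10.5871 16.2175] v=[1.6278 -1.1396 -1.4880]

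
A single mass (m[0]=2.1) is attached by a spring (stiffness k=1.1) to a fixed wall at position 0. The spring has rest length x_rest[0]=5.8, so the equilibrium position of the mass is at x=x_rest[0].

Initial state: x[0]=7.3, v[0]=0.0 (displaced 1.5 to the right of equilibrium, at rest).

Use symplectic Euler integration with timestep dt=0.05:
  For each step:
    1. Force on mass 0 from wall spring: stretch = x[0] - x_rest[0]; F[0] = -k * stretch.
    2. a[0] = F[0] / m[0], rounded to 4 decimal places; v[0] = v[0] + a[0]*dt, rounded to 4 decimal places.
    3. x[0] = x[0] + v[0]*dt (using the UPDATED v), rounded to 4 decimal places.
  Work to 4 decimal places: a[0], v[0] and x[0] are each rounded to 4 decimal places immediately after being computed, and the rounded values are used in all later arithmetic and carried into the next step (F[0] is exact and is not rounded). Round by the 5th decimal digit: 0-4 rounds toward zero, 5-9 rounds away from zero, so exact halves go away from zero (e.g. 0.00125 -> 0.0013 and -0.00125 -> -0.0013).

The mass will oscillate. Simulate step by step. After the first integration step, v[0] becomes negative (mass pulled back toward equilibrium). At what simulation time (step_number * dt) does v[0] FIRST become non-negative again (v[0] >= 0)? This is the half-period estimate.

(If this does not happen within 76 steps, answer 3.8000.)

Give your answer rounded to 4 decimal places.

Answer: 3.8000

Derivation:
Step 0: x=[7.3000] v=[0.0000]
Step 1: x=[7.2980] v=[-0.0393]
Step 2: x=[7.2941] v=[-0.0785]
Step 3: x=[7.2882] v=[-0.1176]
Step 4: x=[7.2804] v=[-0.1566]
Step 5: x=[7.2706] v=[-0.1954]
Step 6: x=[7.2589] v=[-0.2339]
Step 7: x=[7.2453] v=[-0.2721]
Step 8: x=[7.2298] v=[-0.3100]
Step 9: x=[7.2124] v=[-0.3474]
Step 10: x=[7.1932] v=[-0.3844]
Step 11: x=[7.1722] v=[-0.4209]
Step 12: x=[7.1494] v=[-0.4568]
Step 13: x=[7.1248] v=[-0.4921]
Step 14: x=[7.0985] v=[-0.5268]
Step 15: x=[7.0705] v=[-0.5608]
Step 16: x=[7.0408] v=[-0.5941]
Step 17: x=[7.0095] v=[-0.6266]
Step 18: x=[6.9766] v=[-0.6583]
Step 19: x=[6.9421] v=[-0.6891]
Step 20: x=[6.9062] v=[-0.7190]
Step 21: x=[6.8688] v=[-0.7480]
Step 22: x=[6.8300] v=[-0.7760]
Step 23: x=[6.7899] v=[-0.8030]
Step 24: x=[6.7485] v=[-0.8289]
Step 25: x=[6.7058] v=[-0.8537]
Step 26: x=[6.6619] v=[-0.8774]
Step 27: x=[6.6169] v=[-0.9000]
Step 28: x=[6.5708] v=[-0.9214]
Step 29: x=[6.5237] v=[-0.9416]
Step 30: x=[6.4757] v=[-0.9606]
Step 31: x=[6.4268] v=[-0.9783]
Step 32: x=[6.3771] v=[-0.9947]
Step 33: x=[6.3266] v=[-1.0098]
Step 34: x=[6.2754] v=[-1.0236]
Step 35: x=[6.2236] v=[-1.0361]
Step 36: x=[6.1712] v=[-1.0472]
Step 37: x=[6.1184] v=[-1.0569]
Step 38: x=[6.0651] v=[-1.0652]
Step 39: x=[6.0115] v=[-1.0721]
Step 40: x=[5.9576] v=[-1.0776]
Step 41: x=[5.9035] v=[-1.0817]
Step 42: x=[5.8493] v=[-1.0844]
Step 43: x=[5.7950] v=[-1.0857]
Step 44: x=[5.7407] v=[-1.0856]
Step 45: x=[5.6865] v=[-1.0840]
Step 46: x=[5.6325] v=[-1.0810]
Step 47: x=[5.5787] v=[-1.0766]
Step 48: x=[5.5252] v=[-1.0708]
Step 49: x=[5.4720] v=[-1.0636]
Step 50: x=[5.4193] v=[-1.0550]
Step 51: x=[5.3671] v=[-1.0450]
Step 52: x=[5.3154] v=[-1.0337]
Step 53: x=[5.2644] v=[-1.0210]
Step 54: x=[5.2141] v=[-1.0070]
Step 55: x=[5.1645] v=[-0.9917]
Step 56: x=[5.1157] v=[-0.9751]
Step 57: x=[5.0678] v=[-0.9572]
Step 58: x=[5.0209] v=[-0.9380]
Step 59: x=[4.9750] v=[-0.9176]
Step 60: x=[4.9302] v=[-0.8960]
Step 61: x=[4.8865] v=[-0.8732]
Step 62: x=[4.8440] v=[-0.8493]
Step 63: x=[4.8028] v=[-0.8243]
Step 64: x=[4.7629] v=[-0.7982]
Step 65: x=[4.7244] v=[-0.7710]
Step 66: x=[4.6873] v=[-0.7428]
Step 67: x=[4.6516] v=[-0.7137]
Step 68: x=[4.6174] v=[-0.6836]
Step 69: x=[4.5848] v=[-0.6526]
Step 70: x=[4.5538] v=[-0.6208]
Step 71: x=[4.5244] v=[-0.5882]
Step 72: x=[4.4967] v=[-0.5548]
Step 73: x=[4.4707] v=[-0.5207]
Step 74: x=[4.4464] v=[-0.4859]
Step 75: x=[4.4239] v=[-0.4505]
Step 76: x=[4.4032] v=[-0.4145]
v[0] did not become non-negative within 76 steps; using fallback time=3.8000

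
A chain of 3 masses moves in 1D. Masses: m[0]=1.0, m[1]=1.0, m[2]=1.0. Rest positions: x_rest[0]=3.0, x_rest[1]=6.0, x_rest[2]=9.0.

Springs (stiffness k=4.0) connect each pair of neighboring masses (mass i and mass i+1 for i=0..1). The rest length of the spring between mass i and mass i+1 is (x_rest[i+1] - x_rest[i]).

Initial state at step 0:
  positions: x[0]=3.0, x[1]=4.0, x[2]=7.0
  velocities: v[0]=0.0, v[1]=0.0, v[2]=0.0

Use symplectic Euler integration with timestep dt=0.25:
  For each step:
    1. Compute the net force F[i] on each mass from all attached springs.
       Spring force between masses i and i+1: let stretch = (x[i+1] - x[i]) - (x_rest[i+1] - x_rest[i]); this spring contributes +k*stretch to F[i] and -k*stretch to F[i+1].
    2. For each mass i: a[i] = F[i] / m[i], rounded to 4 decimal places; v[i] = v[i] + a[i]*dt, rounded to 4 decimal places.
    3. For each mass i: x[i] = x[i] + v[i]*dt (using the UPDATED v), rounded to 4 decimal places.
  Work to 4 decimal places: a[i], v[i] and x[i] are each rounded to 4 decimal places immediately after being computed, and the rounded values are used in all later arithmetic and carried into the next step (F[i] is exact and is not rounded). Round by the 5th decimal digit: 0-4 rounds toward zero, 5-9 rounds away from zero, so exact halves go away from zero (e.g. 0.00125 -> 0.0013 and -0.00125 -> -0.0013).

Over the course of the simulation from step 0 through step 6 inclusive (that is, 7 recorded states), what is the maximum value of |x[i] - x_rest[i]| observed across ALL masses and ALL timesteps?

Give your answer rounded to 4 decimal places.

Step 0: x=[3.0000 4.0000 7.0000] v=[0.0000 0.0000 0.0000]
Step 1: x=[2.5000 4.5000 7.0000] v=[-2.0000 2.0000 0.0000]
Step 2: x=[1.7500 5.1250 7.1250] v=[-3.0000 2.5000 0.5000]
Step 3: x=[1.0938 5.4063 7.5000] v=[-2.6250 1.1250 1.5000]
Step 4: x=[0.7657 5.1329 8.1016] v=[-1.3125 -1.0938 2.4063]
Step 5: x=[0.7794 4.5098 8.7110] v=[0.0547 -2.4923 2.4376]
Step 6: x=[0.9757 4.0044 9.0201] v=[0.7851 -2.0215 1.2364]
Max displacement = 2.2343

Answer: 2.2343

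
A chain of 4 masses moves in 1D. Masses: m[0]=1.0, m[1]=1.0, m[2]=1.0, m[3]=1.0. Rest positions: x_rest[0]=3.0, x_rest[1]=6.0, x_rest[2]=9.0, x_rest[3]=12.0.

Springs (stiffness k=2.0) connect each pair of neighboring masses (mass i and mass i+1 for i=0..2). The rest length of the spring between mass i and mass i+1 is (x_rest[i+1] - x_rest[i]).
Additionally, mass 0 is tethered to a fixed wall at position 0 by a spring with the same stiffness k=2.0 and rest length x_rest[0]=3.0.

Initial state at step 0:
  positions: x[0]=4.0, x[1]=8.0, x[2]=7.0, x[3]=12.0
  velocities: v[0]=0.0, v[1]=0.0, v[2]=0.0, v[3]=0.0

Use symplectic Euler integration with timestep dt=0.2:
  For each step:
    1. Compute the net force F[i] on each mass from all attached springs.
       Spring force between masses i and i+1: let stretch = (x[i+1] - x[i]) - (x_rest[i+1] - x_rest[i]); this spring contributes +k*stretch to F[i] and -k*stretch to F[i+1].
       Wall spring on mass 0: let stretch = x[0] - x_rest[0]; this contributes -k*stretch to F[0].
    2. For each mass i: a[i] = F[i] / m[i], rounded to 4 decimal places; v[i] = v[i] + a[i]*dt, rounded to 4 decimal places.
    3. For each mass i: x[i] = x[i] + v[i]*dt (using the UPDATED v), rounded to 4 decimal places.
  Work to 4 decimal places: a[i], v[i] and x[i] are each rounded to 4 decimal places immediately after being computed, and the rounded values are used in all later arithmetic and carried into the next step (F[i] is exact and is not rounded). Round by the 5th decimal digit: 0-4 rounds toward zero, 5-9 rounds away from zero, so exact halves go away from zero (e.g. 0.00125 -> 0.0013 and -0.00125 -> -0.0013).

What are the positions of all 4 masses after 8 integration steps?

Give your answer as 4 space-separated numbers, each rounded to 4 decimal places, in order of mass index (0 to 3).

Answer: 1.5952 5.3005 9.8165 12.1551

Derivation:
Step 0: x=[4.0000 8.0000 7.0000 12.0000] v=[0.0000 0.0000 0.0000 0.0000]
Step 1: x=[4.0000 7.6000 7.4800 11.8400] v=[0.0000 -2.0000 2.4000 -0.8000]
Step 2: x=[3.9680 6.9024 8.3184 11.5712] v=[-0.1600 -3.4880 4.1920 -1.3440]
Step 3: x=[3.8533 6.0833 9.3037 11.2822] v=[-0.5734 -4.0954 4.9267 -1.4451]
Step 4: x=[3.6088 5.3435 10.1897 11.0749] v=[-1.2227 -3.6992 4.4299 -1.0365]
Step 5: x=[3.2143 4.8526 10.7588 11.0368] v=[-1.9723 -2.4546 2.8455 -0.1906]
Step 6: x=[2.6938 4.7031 10.8776 11.2164] v=[-2.6027 -0.7474 0.5942 0.8982]
Step 7: x=[2.1185 4.8868 10.5296 11.6089] v=[-2.8765 0.9187 -1.7401 1.9627]
Step 8: x=[1.5952 5.3005 9.8165 12.1551] v=[-2.6166 2.0685 -3.5655 2.7310]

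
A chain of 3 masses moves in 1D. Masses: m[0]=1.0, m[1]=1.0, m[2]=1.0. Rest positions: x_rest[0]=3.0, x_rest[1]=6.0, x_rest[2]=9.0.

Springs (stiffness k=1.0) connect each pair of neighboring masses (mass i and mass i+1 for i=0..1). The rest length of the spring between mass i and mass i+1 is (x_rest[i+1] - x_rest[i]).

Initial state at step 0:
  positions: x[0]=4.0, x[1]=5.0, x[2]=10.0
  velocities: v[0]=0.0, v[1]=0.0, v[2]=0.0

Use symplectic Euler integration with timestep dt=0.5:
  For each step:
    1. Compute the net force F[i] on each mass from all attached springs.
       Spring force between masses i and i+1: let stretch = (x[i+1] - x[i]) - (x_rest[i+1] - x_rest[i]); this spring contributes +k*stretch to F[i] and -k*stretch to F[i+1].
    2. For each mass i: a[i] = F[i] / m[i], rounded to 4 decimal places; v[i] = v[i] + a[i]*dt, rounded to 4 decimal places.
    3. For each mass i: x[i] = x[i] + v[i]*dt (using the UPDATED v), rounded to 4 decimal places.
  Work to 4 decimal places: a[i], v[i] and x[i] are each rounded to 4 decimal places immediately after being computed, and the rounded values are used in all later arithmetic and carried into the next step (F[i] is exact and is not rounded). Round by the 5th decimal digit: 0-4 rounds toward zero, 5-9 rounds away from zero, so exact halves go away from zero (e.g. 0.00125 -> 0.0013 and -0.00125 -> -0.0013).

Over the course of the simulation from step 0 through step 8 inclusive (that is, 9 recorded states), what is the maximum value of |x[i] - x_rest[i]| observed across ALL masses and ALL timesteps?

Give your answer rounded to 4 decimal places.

Answer: 1.8125

Derivation:
Step 0: x=[4.0000 5.0000 10.0000] v=[0.0000 0.0000 0.0000]
Step 1: x=[3.5000 6.0000 9.5000] v=[-1.0000 2.0000 -1.0000]
Step 2: x=[2.8750 7.2500 8.8750] v=[-1.2500 2.5000 -1.2500]
Step 3: x=[2.5938 7.8125 8.5938] v=[-0.5625 1.1250 -0.5625]
Step 4: x=[2.8673 7.2657 8.8673] v=[0.5469 -1.0937 0.5469]
Step 5: x=[3.4904 6.0197 9.4904] v=[1.2461 -2.4921 1.2461]
Step 6: x=[3.9958 5.0090 9.9958] v=[1.0108 -2.0214 1.0108]
Step 7: x=[4.0045 4.9917 10.0045] v=[0.0174 -0.0346 0.0174]
Step 8: x=[3.5100 5.9808 9.5100] v=[-0.9890 1.9782 -0.9890]
Max displacement = 1.8125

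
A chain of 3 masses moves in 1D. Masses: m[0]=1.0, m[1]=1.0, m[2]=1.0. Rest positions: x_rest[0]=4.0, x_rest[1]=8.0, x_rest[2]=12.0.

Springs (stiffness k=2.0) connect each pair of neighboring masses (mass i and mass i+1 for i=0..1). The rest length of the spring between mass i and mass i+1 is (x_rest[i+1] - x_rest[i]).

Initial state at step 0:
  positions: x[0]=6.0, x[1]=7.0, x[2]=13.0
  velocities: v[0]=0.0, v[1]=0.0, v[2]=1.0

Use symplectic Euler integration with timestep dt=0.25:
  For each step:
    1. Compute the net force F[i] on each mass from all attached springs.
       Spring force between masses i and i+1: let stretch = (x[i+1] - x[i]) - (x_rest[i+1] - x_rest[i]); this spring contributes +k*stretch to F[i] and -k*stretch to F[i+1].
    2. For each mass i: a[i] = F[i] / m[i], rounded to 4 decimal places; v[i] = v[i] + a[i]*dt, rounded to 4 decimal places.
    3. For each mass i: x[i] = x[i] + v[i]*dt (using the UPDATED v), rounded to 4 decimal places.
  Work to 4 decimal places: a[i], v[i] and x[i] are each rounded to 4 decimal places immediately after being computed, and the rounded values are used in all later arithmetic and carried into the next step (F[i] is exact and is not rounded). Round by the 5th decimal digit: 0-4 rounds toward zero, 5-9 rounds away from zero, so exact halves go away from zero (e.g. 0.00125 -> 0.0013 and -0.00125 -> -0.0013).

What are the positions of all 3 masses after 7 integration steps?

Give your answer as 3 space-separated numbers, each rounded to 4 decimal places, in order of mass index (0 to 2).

Answer: 4.4740 9.4621 13.8140

Derivation:
Step 0: x=[6.0000 7.0000 13.0000] v=[0.0000 0.0000 1.0000]
Step 1: x=[5.6250 7.6250 13.0000] v=[-1.5000 2.5000 0.0000]
Step 2: x=[5.0000 8.6719 12.8281] v=[-2.5000 4.1875 -0.6875]
Step 3: x=[4.3340 9.7793 12.6367] v=[-2.6641 4.4297 -0.7656]
Step 4: x=[3.8486 10.5633 12.5881] v=[-1.9415 3.1358 -0.1943]
Step 5: x=[3.7026 10.7610 12.7864] v=[-0.5842 0.7909 0.7933]
Step 6: x=[3.9389 10.3296 13.2316] v=[0.9450 -1.7256 1.7806]
Step 7: x=[4.4740 9.4621 13.8140] v=[2.1404 -3.4700 2.3296]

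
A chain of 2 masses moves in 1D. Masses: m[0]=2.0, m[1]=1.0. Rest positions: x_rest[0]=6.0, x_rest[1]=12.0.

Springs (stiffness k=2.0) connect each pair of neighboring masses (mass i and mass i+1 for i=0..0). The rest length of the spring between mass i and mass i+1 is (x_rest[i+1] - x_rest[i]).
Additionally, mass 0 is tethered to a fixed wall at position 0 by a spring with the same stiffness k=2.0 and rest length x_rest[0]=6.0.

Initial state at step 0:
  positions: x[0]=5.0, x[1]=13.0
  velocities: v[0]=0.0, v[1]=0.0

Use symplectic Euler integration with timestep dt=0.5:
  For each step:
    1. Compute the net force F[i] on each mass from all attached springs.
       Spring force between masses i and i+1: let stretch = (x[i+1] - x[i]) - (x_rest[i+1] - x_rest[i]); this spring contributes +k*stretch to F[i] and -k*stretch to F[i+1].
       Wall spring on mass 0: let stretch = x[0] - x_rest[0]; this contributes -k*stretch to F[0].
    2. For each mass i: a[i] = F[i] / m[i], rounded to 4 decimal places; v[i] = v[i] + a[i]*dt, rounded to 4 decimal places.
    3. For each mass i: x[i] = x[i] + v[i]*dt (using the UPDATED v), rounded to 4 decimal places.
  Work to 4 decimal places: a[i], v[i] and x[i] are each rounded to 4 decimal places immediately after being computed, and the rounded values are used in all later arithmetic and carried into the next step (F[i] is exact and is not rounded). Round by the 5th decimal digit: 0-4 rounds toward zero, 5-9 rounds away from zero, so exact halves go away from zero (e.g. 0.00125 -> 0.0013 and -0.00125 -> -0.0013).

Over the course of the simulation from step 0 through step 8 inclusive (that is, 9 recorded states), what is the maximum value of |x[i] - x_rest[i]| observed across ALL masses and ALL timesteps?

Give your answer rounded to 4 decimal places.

Step 0: x=[5.0000 13.0000] v=[0.0000 0.0000]
Step 1: x=[5.7500 12.0000] v=[1.5000 -2.0000]
Step 2: x=[6.6250 10.8750] v=[1.7500 -2.2500]
Step 3: x=[6.9063 10.6250] v=[0.5625 -0.5000]
Step 4: x=[6.3907 11.5157] v=[-1.0313 1.7813]
Step 5: x=[5.5586 12.8439] v=[-1.6642 2.6563]
Step 6: x=[5.1582 13.5294] v=[-0.8009 1.3710]
Step 7: x=[5.5610 13.0293] v=[0.8056 -1.0002]
Step 8: x=[6.4407 11.7951] v=[1.7593 -2.4685]
Max displacement = 1.5294

Answer: 1.5294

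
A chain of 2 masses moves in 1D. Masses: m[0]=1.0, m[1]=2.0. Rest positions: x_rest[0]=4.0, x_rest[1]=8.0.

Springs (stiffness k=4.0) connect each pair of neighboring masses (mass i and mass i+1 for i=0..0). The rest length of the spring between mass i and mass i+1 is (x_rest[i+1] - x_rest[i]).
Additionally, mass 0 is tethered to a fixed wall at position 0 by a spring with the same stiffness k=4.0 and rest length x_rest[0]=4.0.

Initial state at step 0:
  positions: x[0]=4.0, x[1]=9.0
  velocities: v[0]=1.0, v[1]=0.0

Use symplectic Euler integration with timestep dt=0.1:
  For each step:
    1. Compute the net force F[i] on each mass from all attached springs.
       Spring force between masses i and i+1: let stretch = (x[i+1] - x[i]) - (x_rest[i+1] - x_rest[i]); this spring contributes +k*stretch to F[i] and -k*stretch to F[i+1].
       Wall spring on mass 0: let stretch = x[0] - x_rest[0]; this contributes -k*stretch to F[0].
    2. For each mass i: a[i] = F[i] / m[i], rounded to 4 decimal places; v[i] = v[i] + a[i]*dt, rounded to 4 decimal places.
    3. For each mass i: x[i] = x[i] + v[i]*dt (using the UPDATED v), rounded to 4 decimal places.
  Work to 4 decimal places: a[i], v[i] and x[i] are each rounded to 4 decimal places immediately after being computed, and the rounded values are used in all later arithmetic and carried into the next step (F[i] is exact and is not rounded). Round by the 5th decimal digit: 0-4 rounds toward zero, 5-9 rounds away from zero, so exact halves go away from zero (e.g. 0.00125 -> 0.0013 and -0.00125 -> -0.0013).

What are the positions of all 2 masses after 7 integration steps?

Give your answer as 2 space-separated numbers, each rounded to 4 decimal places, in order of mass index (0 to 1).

Step 0: x=[4.0000 9.0000] v=[1.0000 0.0000]
Step 1: x=[4.1400 8.9800] v=[1.4000 -0.2000]
Step 2: x=[4.3080 8.9432] v=[1.6800 -0.3680]
Step 3: x=[4.4891 8.8937] v=[1.8109 -0.4950]
Step 4: x=[4.6668 8.8361] v=[1.7771 -0.5759]
Step 5: x=[4.8246 8.7751] v=[1.5781 -0.6098]
Step 6: x=[4.9475 8.7151] v=[1.2285 -0.5999]
Step 7: x=[5.0232 8.6598] v=[0.7565 -0.5534]

Answer: 5.0232 8.6598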